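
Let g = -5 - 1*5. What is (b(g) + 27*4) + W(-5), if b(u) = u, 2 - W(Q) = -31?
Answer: 131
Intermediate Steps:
W(Q) = 33 (W(Q) = 2 - 1*(-31) = 2 + 31 = 33)
g = -10 (g = -5 - 5 = -10)
(b(g) + 27*4) + W(-5) = (-10 + 27*4) + 33 = (-10 + 108) + 33 = 98 + 33 = 131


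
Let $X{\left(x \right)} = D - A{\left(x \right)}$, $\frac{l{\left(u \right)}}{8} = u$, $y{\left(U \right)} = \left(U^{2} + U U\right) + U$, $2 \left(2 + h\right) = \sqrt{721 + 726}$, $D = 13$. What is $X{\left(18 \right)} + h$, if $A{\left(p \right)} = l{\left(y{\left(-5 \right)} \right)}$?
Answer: $-349 + \frac{\sqrt{1447}}{2} \approx -329.98$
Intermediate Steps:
$h = -2 + \frac{\sqrt{1447}}{2}$ ($h = -2 + \frac{\sqrt{721 + 726}}{2} = -2 + \frac{\sqrt{1447}}{2} \approx 17.02$)
$y{\left(U \right)} = U + 2 U^{2}$ ($y{\left(U \right)} = \left(U^{2} + U^{2}\right) + U = 2 U^{2} + U = U + 2 U^{2}$)
$l{\left(u \right)} = 8 u$
$A{\left(p \right)} = 360$ ($A{\left(p \right)} = 8 \left(- 5 \left(1 + 2 \left(-5\right)\right)\right) = 8 \left(- 5 \left(1 - 10\right)\right) = 8 \left(\left(-5\right) \left(-9\right)\right) = 8 \cdot 45 = 360$)
$X{\left(x \right)} = -347$ ($X{\left(x \right)} = 13 - 360 = -347$)
$X{\left(18 \right)} + h = -347 - \left(2 - \frac{\sqrt{1447}}{2}\right) = -349 + \frac{\sqrt{1447}}{2}$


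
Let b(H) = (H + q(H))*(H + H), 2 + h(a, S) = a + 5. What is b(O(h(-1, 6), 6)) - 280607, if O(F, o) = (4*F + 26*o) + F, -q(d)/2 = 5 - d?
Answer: -118591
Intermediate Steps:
h(a, S) = 3 + a (h(a, S) = -2 + (a + 5) = -2 + (5 + a) = 3 + a)
q(d) = -10 + 2*d (q(d) = -2*(5 - d) = -10 + 2*d)
O(F, o) = 5*F + 26*o
b(H) = 2*H*(-10 + 3*H) (b(H) = (H + (-10 + 2*H))*(H + H) = (-10 + 3*H)*(2*H) = 2*H*(-10 + 3*H))
b(O(h(-1, 6), 6)) - 280607 = 2*(5*(3 - 1) + 26*6)*(-10 + 3*(5*(3 - 1) + 26*6)) - 280607 = 2*(5*2 + 156)*(-10 + 3*(5*2 + 156)) - 280607 = 2*(10 + 156)*(-10 + 3*(10 + 156)) - 280607 = 2*166*(-10 + 3*166) - 280607 = 2*166*(-10 + 498) - 280607 = 2*166*488 - 280607 = 162016 - 280607 = -118591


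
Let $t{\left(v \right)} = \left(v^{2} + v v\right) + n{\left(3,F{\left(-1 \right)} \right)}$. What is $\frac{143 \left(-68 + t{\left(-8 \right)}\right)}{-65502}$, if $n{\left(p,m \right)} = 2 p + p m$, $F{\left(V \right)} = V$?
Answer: $- \frac{1001}{7278} \approx -0.13754$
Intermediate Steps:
$n{\left(p,m \right)} = 2 p + m p$
$t{\left(v \right)} = 3 + 2 v^{2}$ ($t{\left(v \right)} = \left(v^{2} + v v\right) + 3 \left(2 - 1\right) = \left(v^{2} + v^{2}\right) + 3 \cdot 1 = 2 v^{2} + 3 = 3 + 2 v^{2}$)
$\frac{143 \left(-68 + t{\left(-8 \right)}\right)}{-65502} = \frac{143 \left(-68 + \left(3 + 2 \left(-8\right)^{2}\right)\right)}{-65502} = 143 \left(-68 + \left(3 + 2 \cdot 64\right)\right) \left(- \frac{1}{65502}\right) = 143 \left(-68 + \left(3 + 128\right)\right) \left(- \frac{1}{65502}\right) = 143 \left(-68 + 131\right) \left(- \frac{1}{65502}\right) = 143 \cdot 63 \left(- \frac{1}{65502}\right) = 9009 \left(- \frac{1}{65502}\right) = - \frac{1001}{7278}$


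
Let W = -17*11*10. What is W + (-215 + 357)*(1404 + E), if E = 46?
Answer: 204030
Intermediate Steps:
W = -1870 (W = -187*10 = -1870)
W + (-215 + 357)*(1404 + E) = -1870 + (-215 + 357)*(1404 + 46) = -1870 + 142*1450 = -1870 + 205900 = 204030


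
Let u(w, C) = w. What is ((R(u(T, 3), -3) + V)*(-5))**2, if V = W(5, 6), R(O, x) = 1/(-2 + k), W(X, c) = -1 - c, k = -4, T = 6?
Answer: 46225/36 ≈ 1284.0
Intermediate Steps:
R(O, x) = -1/6 (R(O, x) = 1/(-2 - 4) = 1/(-6) = -1/6)
V = -7 (V = -1 - 1*6 = -1 - 6 = -7)
((R(u(T, 3), -3) + V)*(-5))**2 = ((-1/6 - 7)*(-5))**2 = (-43/6*(-5))**2 = (215/6)**2 = 46225/36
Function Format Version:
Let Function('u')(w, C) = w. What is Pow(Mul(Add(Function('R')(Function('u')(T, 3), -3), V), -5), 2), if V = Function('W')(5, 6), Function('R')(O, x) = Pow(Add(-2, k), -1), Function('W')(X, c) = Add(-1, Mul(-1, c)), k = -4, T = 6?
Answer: Rational(46225, 36) ≈ 1284.0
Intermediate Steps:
Function('R')(O, x) = Rational(-1, 6) (Function('R')(O, x) = Pow(Add(-2, -4), -1) = Pow(-6, -1) = Rational(-1, 6))
V = -7 (V = Add(-1, Mul(-1, 6)) = Add(-1, -6) = -7)
Pow(Mul(Add(Function('R')(Function('u')(T, 3), -3), V), -5), 2) = Pow(Mul(Add(Rational(-1, 6), -7), -5), 2) = Pow(Mul(Rational(-43, 6), -5), 2) = Pow(Rational(215, 6), 2) = Rational(46225, 36)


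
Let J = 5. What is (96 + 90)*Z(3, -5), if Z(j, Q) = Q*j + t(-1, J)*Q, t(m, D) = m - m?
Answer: -2790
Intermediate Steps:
t(m, D) = 0
Z(j, Q) = Q*j (Z(j, Q) = Q*j + 0*Q = Q*j + 0 = Q*j)
(96 + 90)*Z(3, -5) = (96 + 90)*(-5*3) = 186*(-15) = -2790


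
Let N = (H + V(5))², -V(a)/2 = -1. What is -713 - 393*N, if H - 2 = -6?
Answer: -2285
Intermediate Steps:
H = -4 (H = 2 - 6 = -4)
V(a) = 2 (V(a) = -2*(-1) = 2)
N = 4 (N = (-4 + 2)² = (-2)² = 4)
-713 - 393*N = -713 - 393*4 = -713 - 1572 = -2285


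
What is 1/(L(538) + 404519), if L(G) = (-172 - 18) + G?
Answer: 1/404867 ≈ 2.4699e-6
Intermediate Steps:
L(G) = -190 + G
1/(L(538) + 404519) = 1/((-190 + 538) + 404519) = 1/(348 + 404519) = 1/404867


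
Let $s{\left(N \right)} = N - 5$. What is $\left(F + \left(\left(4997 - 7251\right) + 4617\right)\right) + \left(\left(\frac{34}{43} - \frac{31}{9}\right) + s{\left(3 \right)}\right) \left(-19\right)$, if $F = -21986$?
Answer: $- \frac{7559882}{387} \approx -19535.0$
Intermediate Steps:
$s{\left(N \right)} = -5 + N$ ($s{\left(N \right)} = N - 5 = -5 + N$)
$\left(F + \left(\left(4997 - 7251\right) + 4617\right)\right) + \left(\left(\frac{34}{43} - \frac{31}{9}\right) + s{\left(3 \right)}\right) \left(-19\right) = \left(-21986 + \left(\left(4997 - 7251\right) + 4617\right)\right) + \left(\left(\frac{34}{43} - \frac{31}{9}\right) + \left(-5 + 3\right)\right) \left(-19\right) = \left(-21986 + \left(-2254 + 4617\right)\right) + \left(\left(34 \cdot \frac{1}{43} - \frac{31}{9}\right) - 2\right) \left(-19\right) = \left(-21986 + 2363\right) + \left(\left(\frac{34}{43} - \frac{31}{9}\right) - 2\right) \left(-19\right) = -19623 + \left(- \frac{1027}{387} - 2\right) \left(-19\right) = -19623 - - \frac{34219}{387} = -19623 + \frac{34219}{387} = - \frac{7559882}{387}$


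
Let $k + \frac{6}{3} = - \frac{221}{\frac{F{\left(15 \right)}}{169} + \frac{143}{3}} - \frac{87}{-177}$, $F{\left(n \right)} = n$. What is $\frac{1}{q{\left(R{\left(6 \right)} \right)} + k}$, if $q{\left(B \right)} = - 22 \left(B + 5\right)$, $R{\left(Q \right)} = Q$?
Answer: $- \frac{1428508}{354464577} \approx -0.00403$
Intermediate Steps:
$q{\left(B \right)} = -110 - 22 B$ ($q{\left(B \right)} = - 22 \left(5 + B\right) = -110 - 22 B$)
$k = - \frac{8765641}{1428508}$ ($k = -2 - \left(- \frac{29}{59} + \frac{221}{\frac{15}{169} + \frac{143}{3}}\right) = -2 - \left(- \frac{29}{59} + \frac{221}{15 \cdot \frac{1}{169} + 143 \cdot \frac{1}{3}}\right) = -2 + \left(- \frac{221}{\frac{15}{169} + \frac{143}{3}} + \frac{29}{59}\right) = -2 + \left(- \frac{221}{\frac{24212}{507}} + \frac{29}{59}\right) = -2 + \left(\left(-221\right) \frac{507}{24212} + \frac{29}{59}\right) = -2 + \left(- \frac{112047}{24212} + \frac{29}{59}\right) = -2 - \frac{5908625}{1428508} = - \frac{8765641}{1428508} \approx -6.1362$)
$\frac{1}{q{\left(R{\left(6 \right)} \right)} + k} = \frac{1}{\left(-110 - 132\right) - \frac{8765641}{1428508}} = \frac{1}{-242 - \frac{8765641}{1428508}} = \frac{1}{- \frac{354464577}{1428508}} = - \frac{1428508}{354464577}$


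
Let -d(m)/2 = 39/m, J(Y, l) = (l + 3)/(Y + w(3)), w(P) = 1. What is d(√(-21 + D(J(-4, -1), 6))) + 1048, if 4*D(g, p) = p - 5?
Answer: 1048 + 156*I*√83/83 ≈ 1048.0 + 17.123*I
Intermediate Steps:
J(Y, l) = (3 + l)/(1 + Y) (J(Y, l) = (l + 3)/(Y + 1) = (3 + l)/(1 + Y))
D(g, p) = -5/4 + p/4 (D(g, p) = (p - 5)/4 = (-5 + p)/4 = -5/4 + p/4)
d(m) = -78/m
d(√(-21 + D(J(-4, -1), 6))) + 1048 = -78/√(-21 + (-5/4 + (¼)*6)) + 1048 = -78/√(-21 + (-5/4 + 3/2)) + 1048 = -78/√(-21 + ¼) + 1048 = -78*(-2*I*√83/83) + 1048 = -(-156)*I*√83/83 + 1048 = 156*I*√83/83 + 1048 = 1048 + 156*I*√83/83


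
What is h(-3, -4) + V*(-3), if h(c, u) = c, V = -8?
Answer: 21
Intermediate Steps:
h(-3, -4) + V*(-3) = -3 - 8*(-3) = -3 + 24 = 21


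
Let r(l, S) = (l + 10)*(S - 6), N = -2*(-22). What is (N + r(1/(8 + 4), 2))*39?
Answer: 143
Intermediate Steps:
N = 44
r(l, S) = (-6 + S)*(10 + l) (r(l, S) = (10 + l)*(-6 + S) = (-6 + S)*(10 + l))
(N + r(1/(8 + 4), 2))*39 = (44 + (-60 - 6/(8 + 4) + 10*2 + 2/(8 + 4)))*39 = (44 + (-60 - 6/12 + 20 + 2/12))*39 = (44 + (-60 - 6*1/12 + 20 + 2*(1/12)))*39 = (44 + (-60 - 1/2 + 20 + 1/6))*39 = (44 - 121/3)*39 = (11/3)*39 = 143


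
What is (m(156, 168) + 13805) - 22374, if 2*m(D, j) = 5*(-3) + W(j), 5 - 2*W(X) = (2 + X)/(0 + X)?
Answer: -2881369/336 ≈ -8575.5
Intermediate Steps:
W(X) = 5/2 - (2 + X)/(2*X) (W(X) = 5/2 - (2 + X)/(2*(0 + X)) = 5/2 - (2 + X)/(2*X))
m(D, j) = -13/2 - 1/(2*j) (m(D, j) = (5*(-3) + (2 - 1/j))/2 = (-15 + (2 - 1/j))/2 = (-13 - 1/j)/2 = -13/2 - 1/(2*j))
(m(156, 168) + 13805) - 22374 = ((½)*(-1 - 13*168)/168 + 13805) - 22374 = ((½)*(1/168)*(-1 - 2184) + 13805) - 22374 = ((½)*(1/168)*(-2185) + 13805) - 22374 = (-2185/336 + 13805) - 22374 = 4636295/336 - 22374 = -2881369/336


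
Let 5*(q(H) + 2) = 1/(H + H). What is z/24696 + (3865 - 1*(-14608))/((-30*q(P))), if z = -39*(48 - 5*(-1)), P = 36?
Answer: 1824341441/5918808 ≈ 308.23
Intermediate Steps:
q(H) = -2 + 1/(10*H) (q(H) = -2 + 1/(5*(H + H)) = -2 + 1/(5*((2*H))) = -2 + (1/(2*H))/5 = -2 + 1/(10*H))
z = -2067 (z = -39*(48 + 5) = -39*53 = -2067)
z/24696 + (3865 - 1*(-14608))/((-30*q(P))) = -2067/24696 + (3865 - 1*(-14608))/((-30*(-2 + (⅒)/36))) = -2067*1/24696 + (3865 + 14608)/((-30*(-2 + (⅒)*(1/36)))) = -689/8232 + 18473/((-30*(-2 + 1/360))) = -689/8232 + 18473/((-30*(-719/360))) = -689/8232 + 18473/(719/12) = -689/8232 + 18473*(12/719) = -689/8232 + 221676/719 = 1824341441/5918808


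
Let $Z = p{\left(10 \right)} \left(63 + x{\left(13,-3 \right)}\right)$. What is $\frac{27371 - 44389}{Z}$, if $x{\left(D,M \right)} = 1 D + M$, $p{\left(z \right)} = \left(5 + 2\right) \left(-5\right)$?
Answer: $\frac{17018}{2555} \approx 6.6607$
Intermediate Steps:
$p{\left(z \right)} = -35$ ($p{\left(z \right)} = 7 \left(-5\right) = -35$)
$x{\left(D,M \right)} = D + M$
$Z = -2555$ ($Z = - 35 \left(63 + \left(13 - 3\right)\right) = - 35 \left(63 + 10\right) = \left(-35\right) 73 = -2555$)
$\frac{27371 - 44389}{Z} = \frac{27371 - 44389}{-2555} = \left(-17018\right) \left(- \frac{1}{2555}\right) = \frac{17018}{2555}$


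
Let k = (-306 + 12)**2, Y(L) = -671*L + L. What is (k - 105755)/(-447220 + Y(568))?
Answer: 19319/827780 ≈ 0.023338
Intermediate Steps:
Y(L) = -670*L
k = 86436 (k = (-294)**2 = 86436)
(k - 105755)/(-447220 + Y(568)) = (86436 - 105755)/(-447220 - 670*568) = -19319/(-447220 - 380560) = -19319/(-827780) = -19319*(-1/827780) = 19319/827780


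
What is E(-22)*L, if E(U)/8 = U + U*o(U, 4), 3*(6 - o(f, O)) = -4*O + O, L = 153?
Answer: -296208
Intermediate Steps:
o(f, O) = 6 + O (o(f, O) = 6 - (-4*O + O)/3 = 6 - (-1)*O = 6 + O)
E(U) = 88*U (E(U) = 8*(U + U*(6 + 4)) = 8*(U + U*10) = 8*(U + 10*U) = 8*(11*U) = 88*U)
E(-22)*L = (88*(-22))*153 = -1936*153 = -296208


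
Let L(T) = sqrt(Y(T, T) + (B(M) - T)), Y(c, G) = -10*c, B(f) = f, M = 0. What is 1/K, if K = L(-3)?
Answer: sqrt(33)/33 ≈ 0.17408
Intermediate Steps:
L(T) = sqrt(11)*sqrt(-T) (L(T) = sqrt(-10*T + (0 - T)) = sqrt(-10*T - T) = sqrt(-11*T) = sqrt(11)*sqrt(-T))
K = sqrt(33) (K = sqrt(11)*sqrt(-1*(-3)) = sqrt(11)*sqrt(3) = sqrt(33) ≈ 5.7446)
1/K = 1/(sqrt(33)) = sqrt(33)/33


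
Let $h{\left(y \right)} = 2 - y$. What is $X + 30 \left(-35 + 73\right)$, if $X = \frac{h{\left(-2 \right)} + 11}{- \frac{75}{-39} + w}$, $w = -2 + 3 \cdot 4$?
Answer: $\frac{35379}{31} \approx 1141.3$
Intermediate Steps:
$w = 10$ ($w = -2 + 12 = 10$)
$X = \frac{39}{31}$ ($X = \frac{\left(2 - -2\right) + 11}{- \frac{75}{-39} + 10} = \frac{\left(2 + 2\right) + 11}{\left(-75\right) \left(- \frac{1}{39}\right) + 10} = \frac{4 + 11}{\frac{25}{13} + 10} = \frac{15}{\frac{155}{13}} = 15 \cdot \frac{13}{155} = \frac{39}{31} \approx 1.2581$)
$X + 30 \left(-35 + 73\right) = \frac{39}{31} + 30 \left(-35 + 73\right) = \frac{39}{31} + 30 \cdot 38 = \frac{39}{31} + 1140 = \frac{35379}{31}$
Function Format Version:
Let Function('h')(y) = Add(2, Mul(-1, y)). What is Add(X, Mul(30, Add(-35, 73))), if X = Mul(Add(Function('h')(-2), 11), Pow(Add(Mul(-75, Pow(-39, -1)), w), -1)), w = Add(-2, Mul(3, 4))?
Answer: Rational(35379, 31) ≈ 1141.3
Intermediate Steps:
w = 10 (w = Add(-2, 12) = 10)
X = Rational(39, 31) (X = Mul(Add(Add(2, Mul(-1, -2)), 11), Pow(Add(Mul(-75, Pow(-39, -1)), 10), -1)) = Mul(Add(Add(2, 2), 11), Pow(Add(Mul(-75, Rational(-1, 39)), 10), -1)) = Mul(Add(4, 11), Pow(Add(Rational(25, 13), 10), -1)) = Mul(15, Pow(Rational(155, 13), -1)) = Mul(15, Rational(13, 155)) = Rational(39, 31) ≈ 1.2581)
Add(X, Mul(30, Add(-35, 73))) = Add(Rational(39, 31), Mul(30, Add(-35, 73))) = Add(Rational(39, 31), Mul(30, 38)) = Add(Rational(39, 31), 1140) = Rational(35379, 31)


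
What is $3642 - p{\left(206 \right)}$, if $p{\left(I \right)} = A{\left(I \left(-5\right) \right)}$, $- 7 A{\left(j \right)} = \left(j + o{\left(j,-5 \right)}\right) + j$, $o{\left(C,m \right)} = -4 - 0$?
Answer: $\frac{23430}{7} \approx 3347.1$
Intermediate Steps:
$o{\left(C,m \right)} = -4$ ($o{\left(C,m \right)} = -4 + 0 = -4$)
$A{\left(j \right)} = \frac{4}{7} - \frac{2 j}{7}$ ($A{\left(j \right)} = - \frac{\left(j - 4\right) + j}{7} = - \frac{\left(-4 + j\right) + j}{7} = - \frac{-4 + 2 j}{7} = \frac{4}{7} - \frac{2 j}{7}$)
$p{\left(I \right)} = \frac{4}{7} + \frac{10 I}{7}$ ($p{\left(I \right)} = \frac{4}{7} - \frac{2 I \left(-5\right)}{7} = \frac{4}{7} - \frac{2 \left(- 5 I\right)}{7} = \frac{4}{7} + \frac{10 I}{7}$)
$3642 - p{\left(206 \right)} = 3642 - \left(\frac{4}{7} + \frac{10}{7} \cdot 206\right) = 3642 - \left(\frac{4}{7} + \frac{2060}{7}\right) = 3642 - \frac{2064}{7} = \frac{23430}{7}$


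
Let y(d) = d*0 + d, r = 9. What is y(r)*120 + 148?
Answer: 1228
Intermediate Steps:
y(d) = d (y(d) = 0 + d = d)
y(r)*120 + 148 = 9*120 + 148 = 1080 + 148 = 1228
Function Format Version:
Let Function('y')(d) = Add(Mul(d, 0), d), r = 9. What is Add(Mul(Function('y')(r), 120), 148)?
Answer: 1228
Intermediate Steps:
Function('y')(d) = d (Function('y')(d) = Add(0, d) = d)
Add(Mul(Function('y')(r), 120), 148) = Add(Mul(9, 120), 148) = Add(1080, 148) = 1228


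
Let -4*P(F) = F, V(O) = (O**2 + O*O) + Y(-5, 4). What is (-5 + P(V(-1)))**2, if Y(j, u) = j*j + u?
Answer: 2601/16 ≈ 162.56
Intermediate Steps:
Y(j, u) = u + j**2 (Y(j, u) = j**2 + u = u + j**2)
V(O) = 29 + 2*O**2 (V(O) = (O**2 + O*O) + (4 + (-5)**2) = (O**2 + O**2) + (4 + 25) = 2*O**2 + 29 = 29 + 2*O**2)
P(F) = -F/4
(-5 + P(V(-1)))**2 = (-5 - (29 + 2*(-1)**2)/4)**2 = (-5 - (29 + 2*1)/4)**2 = (-5 - (29 + 2)/4)**2 = (-5 - 1/4*31)**2 = (-5 - 31/4)**2 = (-51/4)**2 = 2601/16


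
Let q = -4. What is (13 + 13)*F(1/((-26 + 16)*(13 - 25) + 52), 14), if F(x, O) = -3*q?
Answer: 312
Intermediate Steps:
F(x, O) = 12 (F(x, O) = -3*(-4) = 12)
(13 + 13)*F(1/((-26 + 16)*(13 - 25) + 52), 14) = (13 + 13)*12 = 26*12 = 312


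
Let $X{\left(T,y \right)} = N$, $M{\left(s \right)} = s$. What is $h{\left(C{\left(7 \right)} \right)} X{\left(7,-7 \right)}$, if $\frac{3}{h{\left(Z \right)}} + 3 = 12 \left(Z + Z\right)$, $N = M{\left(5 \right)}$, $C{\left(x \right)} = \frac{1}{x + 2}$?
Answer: $-45$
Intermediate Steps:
$C{\left(x \right)} = \frac{1}{2 + x}$
$N = 5$
$X{\left(T,y \right)} = 5$
$h{\left(Z \right)} = \frac{3}{-3 + 24 Z}$ ($h{\left(Z \right)} = \frac{3}{-3 + 12 \left(Z + Z\right)} = \frac{3}{-3 + 12 \cdot 2 Z} = \frac{3}{-3 + 24 Z}$)
$h{\left(C{\left(7 \right)} \right)} X{\left(7,-7 \right)} = \frac{1}{-1 + \frac{8}{2 + 7}} \cdot 5 = \frac{1}{-1 + \frac{8}{9}} \cdot 5 = \frac{1}{- \frac{1}{9}} \cdot 5 = \left(-9\right) 5 = -45$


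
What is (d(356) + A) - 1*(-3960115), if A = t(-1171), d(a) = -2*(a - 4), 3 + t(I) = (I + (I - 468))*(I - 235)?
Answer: 7910268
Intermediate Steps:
t(I) = -3 + (-468 + 2*I)*(-235 + I) (t(I) = -3 + (I + (I - 468))*(I - 235) = -3 + (I + (-468 + I))*(-235 + I) = -3 + (-468 + 2*I)*(-235 + I))
d(a) = 8 - 2*a (d(a) = -2*(-4 + a) = 8 - 2*a)
A = 3950857 (A = 109977 - 938*(-1171) + 2*(-1171)² = 109977 + 1098398 + 2*1371241 = 109977 + 1098398 + 2742482 = 3950857)
(d(356) + A) - 1*(-3960115) = ((8 - 2*356) + 3950857) - 1*(-3960115) = ((8 - 712) + 3950857) + 3960115 = (-704 + 3950857) + 3960115 = 3950153 + 3960115 = 7910268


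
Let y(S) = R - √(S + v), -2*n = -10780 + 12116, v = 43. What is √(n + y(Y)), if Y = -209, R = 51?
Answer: √(-617 - I*√166) ≈ 0.2593 - 24.841*I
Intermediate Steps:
n = -668 (n = -(-10780 + 12116)/2 = -½*1336 = -668)
y(S) = 51 - √(43 + S) (y(S) = 51 - √(S + 43) = 51 - √(43 + S))
√(n + y(Y)) = √(-668 + (51 - √(43 - 209))) = √(-668 + (51 - √(-166))) = √(-668 + (51 - I*√166)) = √(-617 - I*√166)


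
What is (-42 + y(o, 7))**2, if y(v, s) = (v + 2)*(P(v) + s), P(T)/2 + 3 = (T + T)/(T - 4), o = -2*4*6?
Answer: 11235904/169 ≈ 66485.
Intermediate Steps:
o = -48 (o = -8*6 = -48)
P(T) = -6 + 4*T/(-4 + T) (P(T) = -6 + 2*((T + T)/(T - 4)) = -6 + 2*((2*T)/(-4 + T)) = -6 + 2*(2*T/(-4 + T)) = -6 + 4*T/(-4 + T))
y(v, s) = (2 + v)*(s + 2*(12 - v)/(-4 + v)) (y(v, s) = (v + 2)*(2*(12 - v)/(-4 + v) + s) = (2 + v)*(s + 2*(12 - v)/(-4 + v)))
(-42 + y(o, 7))**2 = (-42 + (48 - 4*(-48) - 2*(-48)*(-12 - 48) + 7*(-4 - 48)*(2 - 48))/(-4 - 48))**2 = (-42 + (48 + 192 - 2*(-48)*(-60) + 7*(-52)*(-46))/(-52))**2 = (-42 - (48 + 192 - 5760 + 16744)/52)**2 = (-42 - 1/52*11224)**2 = (-42 - 2806/13)**2 = (-3352/13)**2 = 11235904/169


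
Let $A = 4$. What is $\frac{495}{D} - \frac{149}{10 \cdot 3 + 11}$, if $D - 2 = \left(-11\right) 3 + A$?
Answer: $- \frac{2702}{123} \approx -21.967$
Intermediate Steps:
$D = -27$ ($D = 2 + \left(\left(-11\right) 3 + 4\right) = 2 + \left(-33 + 4\right) = 2 - 29 = -27$)
$\frac{495}{D} - \frac{149}{10 \cdot 3 + 11} = \frac{495}{-27} - \frac{149}{10 \cdot 3 + 11} = 495 \left(- \frac{1}{27}\right) - \frac{149}{30 + 11} = - \frac{55}{3} - \frac{149}{41} = - \frac{2702}{123}$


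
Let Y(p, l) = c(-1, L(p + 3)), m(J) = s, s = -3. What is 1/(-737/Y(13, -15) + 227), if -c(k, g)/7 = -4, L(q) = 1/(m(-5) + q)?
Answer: 28/5619 ≈ 0.0049831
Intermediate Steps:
m(J) = -3
L(q) = 1/(-3 + q)
c(k, g) = 28 (c(k, g) = -7*(-4) = 28)
Y(p, l) = 28
1/(-737/Y(13, -15) + 227) = 1/(-737/28 + 227) = 1/(5619/28) = 28/5619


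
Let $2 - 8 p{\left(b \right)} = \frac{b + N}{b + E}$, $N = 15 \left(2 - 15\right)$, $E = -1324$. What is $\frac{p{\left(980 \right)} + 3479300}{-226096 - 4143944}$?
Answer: $- \frac{9575035073}{12026350080} \approx -0.79617$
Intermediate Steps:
$N = -195$ ($N = 15 \left(-13\right) = -195$)
$p{\left(b \right)} = \frac{1}{4} - \frac{-195 + b}{8 \left(-1324 + b\right)}$ ($p{\left(b \right)} = \frac{1}{4} - \frac{\left(b - 195\right) \frac{1}{b - 1324}}{8} = \frac{1}{4} - \frac{\left(-195 + b\right) \frac{1}{-1324 + b}}{8} = \frac{1}{4} - \frac{\frac{1}{-1324 + b} \left(-195 + b\right)}{8} = \frac{1}{4} - \frac{-195 + b}{8 \left(-1324 + b\right)}$)
$\frac{p{\left(980 \right)} + 3479300}{-226096 - 4143944} = \frac{\frac{-2453 + 980}{8 \left(-1324 + 980\right)} + 3479300}{-226096 - 4143944} = \frac{\frac{1}{8} \frac{1}{-344} \left(-1473\right) + 3479300}{-4370040} = \left(\frac{1}{8} \left(- \frac{1}{344}\right) \left(-1473\right) + 3479300\right) \left(- \frac{1}{4370040}\right) = \left(\frac{1473}{2752} + 3479300\right) \left(- \frac{1}{4370040}\right) = \frac{9575035073}{2752} \left(- \frac{1}{4370040}\right) = - \frac{9575035073}{12026350080}$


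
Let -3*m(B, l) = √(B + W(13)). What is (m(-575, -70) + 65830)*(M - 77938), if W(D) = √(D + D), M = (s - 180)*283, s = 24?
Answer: -8036921380 + 122086*I*√(575 - √26)/3 ≈ -8.0369e+9 + 9.715e+5*I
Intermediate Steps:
M = -44148 (M = (24 - 180)*283 = -156*283 = -44148)
W(D) = √2*√D (W(D) = √(2*D) = √2*√D)
m(B, l) = -√(B + √26)/3 (m(B, l) = -√(B + √2*√13)/3 = -√(B + √26)/3)
(m(-575, -70) + 65830)*(M - 77938) = (-√(-575 + √26)/3 + 65830)*(-44148 - 77938) = (65830 - √(-575 + √26)/3)*(-122086) = -8036921380 + 122086*√(-575 + √26)/3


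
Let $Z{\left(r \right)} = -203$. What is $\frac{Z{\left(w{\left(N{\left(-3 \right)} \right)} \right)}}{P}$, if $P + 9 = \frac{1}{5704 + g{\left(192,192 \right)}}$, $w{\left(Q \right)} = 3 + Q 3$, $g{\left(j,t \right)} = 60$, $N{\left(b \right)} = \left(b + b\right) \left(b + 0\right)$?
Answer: $\frac{1170092}{51875} \approx 22.556$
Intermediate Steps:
$N{\left(b \right)} = 2 b^{2}$ ($N{\left(b \right)} = 2 b b = 2 b^{2}$)
$w{\left(Q \right)} = 3 + 3 Q$
$P = - \frac{51875}{5764}$ ($P = -9 + \frac{1}{5704 + 60} = -9 + \frac{1}{5764} = - \frac{51875}{5764} \approx -8.9998$)
$\frac{Z{\left(w{\left(N{\left(-3 \right)} \right)} \right)}}{P} = - \frac{203}{- \frac{51875}{5764}} = \left(-203\right) \left(- \frac{5764}{51875}\right) = \frac{1170092}{51875}$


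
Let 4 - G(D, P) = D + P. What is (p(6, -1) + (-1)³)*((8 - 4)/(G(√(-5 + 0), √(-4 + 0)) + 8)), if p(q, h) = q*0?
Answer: 4/(-12 + 2*I + I*√5) ≈ -0.2964 - 0.10463*I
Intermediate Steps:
p(q, h) = 0
G(D, P) = 4 - D - P (G(D, P) = 4 - (D + P) = 4 + (-D - P) = 4 - D - P)
(p(6, -1) + (-1)³)*((8 - 4)/(G(√(-5 + 0), √(-4 + 0)) + 8)) = (0 + (-1)³)*((8 - 4)/((4 - √(-5 + 0) - √(-4 + 0)) + 8)) = (0 - 1)*(4/((4 - √(-5) - √(-4)) + 8)) = -4/((4 - I*√5 - 2*I) + 8) = -4/((4 - 2*I - I*√5) + 8) = -4/(12 - 2*I - I*√5)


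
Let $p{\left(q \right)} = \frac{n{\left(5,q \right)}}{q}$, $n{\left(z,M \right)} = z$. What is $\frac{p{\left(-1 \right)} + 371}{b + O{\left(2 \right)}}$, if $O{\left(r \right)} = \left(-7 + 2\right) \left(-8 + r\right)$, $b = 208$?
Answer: $\frac{183}{119} \approx 1.5378$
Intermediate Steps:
$O{\left(r \right)} = 40 - 5 r$ ($O{\left(r \right)} = - 5 \left(-8 + r\right) = 40 - 5 r$)
$p{\left(q \right)} = \frac{5}{q}$
$\frac{p{\left(-1 \right)} + 371}{b + O{\left(2 \right)}} = \frac{\frac{5}{-1} + 371}{208 + \left(40 - 10\right)} = \frac{5 \left(-1\right) + 371}{208 + \left(40 - 10\right)} = \frac{-5 + 371}{208 + 30} = \frac{366}{238} = 366 \cdot \frac{1}{238} = \frac{183}{119}$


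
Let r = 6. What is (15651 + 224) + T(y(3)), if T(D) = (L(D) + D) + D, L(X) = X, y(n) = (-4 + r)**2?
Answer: 15887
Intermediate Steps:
y(n) = 4 (y(n) = (-4 + 6)**2 = 2**2 = 4)
T(D) = 3*D (T(D) = (D + D) + D = 2*D + D = 3*D)
(15651 + 224) + T(y(3)) = (15651 + 224) + 3*4 = 15875 + 12 = 15887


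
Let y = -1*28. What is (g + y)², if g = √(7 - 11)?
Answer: 780 - 112*I ≈ 780.0 - 112.0*I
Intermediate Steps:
g = 2*I (g = √(-4) = 2*I ≈ 2.0*I)
y = -28
(g + y)² = (2*I - 28)² = (-28 + 2*I)²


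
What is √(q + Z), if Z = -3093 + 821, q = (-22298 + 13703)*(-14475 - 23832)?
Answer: √329246393 ≈ 18145.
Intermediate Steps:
q = 329248665 (q = -8595*(-38307) = 329248665)
Z = -2272
√(q + Z) = √(329248665 - 2272) = √329246393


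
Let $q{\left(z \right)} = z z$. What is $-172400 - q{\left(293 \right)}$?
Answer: $-258249$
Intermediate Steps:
$q{\left(z \right)} = z^{2}$
$-172400 - q{\left(293 \right)} = -172400 - 293^{2} = -172400 - 85849 = -258249$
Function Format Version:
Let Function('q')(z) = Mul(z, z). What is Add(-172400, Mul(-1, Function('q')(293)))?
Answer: -258249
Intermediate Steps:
Function('q')(z) = Pow(z, 2)
Add(-172400, Mul(-1, Function('q')(293))) = Add(-172400, Mul(-1, Pow(293, 2))) = Add(-172400, Mul(-1, 85849)) = Add(-172400, -85849) = -258249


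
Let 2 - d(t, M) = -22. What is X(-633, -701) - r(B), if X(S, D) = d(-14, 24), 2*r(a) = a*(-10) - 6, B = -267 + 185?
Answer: -383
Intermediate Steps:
d(t, M) = 24 (d(t, M) = 2 - 1*(-22) = 2 + 22 = 24)
B = -82
r(a) = -3 - 5*a (r(a) = (a*(-10) - 6)/2 = (-10*a - 6)/2 = (-6 - 10*a)/2 = -3 - 5*a)
X(S, D) = 24
X(-633, -701) - r(B) = 24 - (-3 - 5*(-82)) = 24 - (-3 + 410) = 24 - 1*407 = 24 - 407 = -383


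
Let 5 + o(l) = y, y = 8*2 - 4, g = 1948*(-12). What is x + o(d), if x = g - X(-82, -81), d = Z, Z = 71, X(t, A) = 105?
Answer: -23474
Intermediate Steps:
g = -23376
y = 12 (y = 16 - 4 = 12)
d = 71
o(l) = 7 (o(l) = -5 + 12 = 7)
x = -23481 (x = -23376 - 1*105 = -23376 - 105 = -23481)
x + o(d) = -23481 + 7 = -23474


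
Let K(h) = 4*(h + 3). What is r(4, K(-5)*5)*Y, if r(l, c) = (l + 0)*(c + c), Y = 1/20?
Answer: -16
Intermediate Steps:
K(h) = 12 + 4*h (K(h) = 4*(3 + h) = 12 + 4*h)
Y = 1/20 ≈ 0.050000
r(l, c) = 2*c*l (r(l, c) = l*(2*c) = 2*c*l)
r(4, K(-5)*5)*Y = (2*((12 + 4*(-5))*5)*4)*(1/20) = (2*((12 - 20)*5)*4)*(1/20) = (2*(-8*5)*4)*(1/20) = (2*(-40)*4)*(1/20) = -320*1/20 = -16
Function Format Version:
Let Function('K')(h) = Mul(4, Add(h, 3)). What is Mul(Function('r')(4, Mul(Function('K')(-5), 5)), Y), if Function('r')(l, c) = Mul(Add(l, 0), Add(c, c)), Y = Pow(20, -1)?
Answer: -16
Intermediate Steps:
Function('K')(h) = Add(12, Mul(4, h)) (Function('K')(h) = Mul(4, Add(3, h)) = Add(12, Mul(4, h)))
Y = Rational(1, 20) ≈ 0.050000
Function('r')(l, c) = Mul(2, c, l) (Function('r')(l, c) = Mul(l, Mul(2, c)) = Mul(2, c, l))
Mul(Function('r')(4, Mul(Function('K')(-5), 5)), Y) = Mul(Mul(2, Mul(Add(12, Mul(4, -5)), 5), 4), Rational(1, 20)) = Mul(Mul(2, Mul(Add(12, -20), 5), 4), Rational(1, 20)) = Mul(Mul(2, Mul(-8, 5), 4), Rational(1, 20)) = Mul(Mul(2, -40, 4), Rational(1, 20)) = Mul(-320, Rational(1, 20)) = -16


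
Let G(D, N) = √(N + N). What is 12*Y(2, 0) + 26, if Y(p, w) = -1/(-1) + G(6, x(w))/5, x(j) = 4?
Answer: 38 + 24*√2/5 ≈ 44.788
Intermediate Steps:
G(D, N) = √2*√N (G(D, N) = √(2*N) = √2*√N)
Y(p, w) = 1 + 2*√2/5 (Y(p, w) = -1/(-1) + (√2*√4)/5 = -1*(-1) + (√2*2)*(⅕) = 1 + (2*√2)*(⅕) = 1 + 2*√2/5)
12*Y(2, 0) + 26 = 12*(1 + 2*√2/5) + 26 = (12 + 24*√2/5) + 26 = 38 + 24*√2/5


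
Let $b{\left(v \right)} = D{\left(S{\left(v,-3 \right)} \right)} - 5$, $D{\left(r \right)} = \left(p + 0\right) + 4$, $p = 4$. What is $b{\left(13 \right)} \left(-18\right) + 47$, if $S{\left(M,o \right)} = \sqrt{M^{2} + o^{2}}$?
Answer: $-7$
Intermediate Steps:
$D{\left(r \right)} = 8$ ($D{\left(r \right)} = \left(4 + 0\right) + 4 = 4 + 4 = 8$)
$b{\left(v \right)} = 3$ ($b{\left(v \right)} = 8 - 5 = 3$)
$b{\left(13 \right)} \left(-18\right) + 47 = 3 \left(-18\right) + 47 = -54 + 47 = -7$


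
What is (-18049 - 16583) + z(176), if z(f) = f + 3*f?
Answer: -33928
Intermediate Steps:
z(f) = 4*f
(-18049 - 16583) + z(176) = (-18049 - 16583) + 4*176 = -34632 + 704 = -33928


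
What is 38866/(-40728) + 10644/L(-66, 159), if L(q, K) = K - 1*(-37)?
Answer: 53236387/997836 ≈ 53.352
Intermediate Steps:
L(q, K) = 37 + K (L(q, K) = K + 37 = 37 + K)
38866/(-40728) + 10644/L(-66, 159) = 38866/(-40728) + 10644/(37 + 159) = 38866*(-1/40728) + 10644/196 = -19433/20364 + 10644*(1/196) = -19433/20364 + 2661/49 = 53236387/997836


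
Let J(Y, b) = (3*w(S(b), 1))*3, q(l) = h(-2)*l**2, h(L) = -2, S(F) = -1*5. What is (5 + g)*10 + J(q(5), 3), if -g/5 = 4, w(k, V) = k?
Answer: -195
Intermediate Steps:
S(F) = -5
g = -20 (g = -5*4 = -20)
q(l) = -2*l**2
J(Y, b) = -45 (J(Y, b) = (3*(-5))*3 = -15*3 = -45)
(5 + g)*10 + J(q(5), 3) = (5 - 20)*10 - 45 = -15*10 - 45 = -150 - 45 = -195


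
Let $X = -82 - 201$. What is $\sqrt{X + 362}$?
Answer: $\sqrt{79} \approx 8.8882$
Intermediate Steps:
$X = -283$ ($X = -82 - 201 = -283$)
$\sqrt{X + 362} = \sqrt{-283 + 362} = \sqrt{79}$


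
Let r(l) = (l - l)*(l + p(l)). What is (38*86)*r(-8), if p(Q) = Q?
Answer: 0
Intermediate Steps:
r(l) = 0 (r(l) = (l - l)*(l + l) = 0*(2*l) = 0)
(38*86)*r(-8) = (38*86)*0 = 3268*0 = 0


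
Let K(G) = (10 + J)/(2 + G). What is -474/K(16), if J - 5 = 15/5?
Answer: -474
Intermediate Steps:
J = 8 (J = 5 + 15/5 = 5 + 15*(⅕) = 5 + 3 = 8)
K(G) = 18/(2 + G) (K(G) = (10 + 8)/(2 + G) = 18/(2 + G))
-474/K(16) = -474/1 = -474*1 = -474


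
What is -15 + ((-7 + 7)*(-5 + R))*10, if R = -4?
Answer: -15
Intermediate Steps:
-15 + ((-7 + 7)*(-5 + R))*10 = -15 + ((-7 + 7)*(-5 - 4))*10 = -15 + (0*(-9))*10 = -15 + 0*10 = -15 + 0 = -15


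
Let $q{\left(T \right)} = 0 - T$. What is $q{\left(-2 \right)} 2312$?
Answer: $4624$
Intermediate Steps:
$q{\left(T \right)} = - T$
$q{\left(-2 \right)} 2312 = \left(-1\right) \left(-2\right) 2312 = 2 \cdot 2312 = 4624$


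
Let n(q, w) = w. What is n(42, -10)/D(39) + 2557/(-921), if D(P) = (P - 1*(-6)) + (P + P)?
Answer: -35969/12587 ≈ -2.8576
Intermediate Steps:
D(P) = 6 + 3*P (D(P) = (P + 6) + 2*P = (6 + P) + 2*P = 6 + 3*P)
n(42, -10)/D(39) + 2557/(-921) = -10/(6 + 3*39) + 2557/(-921) = -10/(6 + 117) + 2557*(-1/921) = -10/123 - 2557/921 = -35969/12587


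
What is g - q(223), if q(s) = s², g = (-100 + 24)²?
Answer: -43953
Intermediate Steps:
g = 5776 (g = (-76)² = 5776)
g - q(223) = 5776 - 1*223² = 5776 - 1*49729 = 5776 - 49729 = -43953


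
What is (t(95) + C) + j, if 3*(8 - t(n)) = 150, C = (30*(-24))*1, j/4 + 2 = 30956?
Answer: 123054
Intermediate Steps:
j = 123816 (j = -8 + 4*30956 = -8 + 123824 = 123816)
C = -720 (C = -720*1 = -720)
t(n) = -42 (t(n) = 8 - ⅓*150 = 8 - 50 = -42)
(t(95) + C) + j = (-42 - 720) + 123816 = -762 + 123816 = 123054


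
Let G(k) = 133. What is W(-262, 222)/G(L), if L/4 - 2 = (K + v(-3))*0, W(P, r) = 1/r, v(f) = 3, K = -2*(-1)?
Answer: 1/29526 ≈ 3.3868e-5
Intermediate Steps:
K = 2
L = 8 (L = 8 + 4*((2 + 3)*0) = 8 + 4*(5*0) = 8 + 4*0 = 8 + 0 = 8)
W(-262, 222)/G(L) = 1/(222*133) = (1/222)*(1/133) = 1/29526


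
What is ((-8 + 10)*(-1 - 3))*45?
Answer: -360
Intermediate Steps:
((-8 + 10)*(-1 - 3))*45 = (2*(-4))*45 = -8*45 = -360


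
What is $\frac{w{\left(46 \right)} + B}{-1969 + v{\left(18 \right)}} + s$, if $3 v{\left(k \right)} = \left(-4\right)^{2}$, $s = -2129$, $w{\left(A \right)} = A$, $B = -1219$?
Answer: $- \frac{12538420}{5891} \approx -2128.4$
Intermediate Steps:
$v{\left(k \right)} = \frac{16}{3}$ ($v{\left(k \right)} = \frac{\left(-4\right)^{2}}{3} = \frac{1}{3} \cdot 16 = \frac{16}{3}$)
$\frac{w{\left(46 \right)} + B}{-1969 + v{\left(18 \right)}} + s = \frac{46 - 1219}{-1969 + \frac{16}{3}} - 2129 = - \frac{1173}{- \frac{5891}{3}} - 2129 = \left(-1173\right) \left(- \frac{3}{5891}\right) - 2129 = \frac{3519}{5891} - 2129 = - \frac{12538420}{5891}$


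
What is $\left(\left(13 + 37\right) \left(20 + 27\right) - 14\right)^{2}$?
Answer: $5456896$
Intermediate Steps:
$\left(\left(13 + 37\right) \left(20 + 27\right) - 14\right)^{2} = \left(50 \cdot 47 - 14\right)^{2} = \left(2350 - 14\right)^{2} = 2336^{2} = 5456896$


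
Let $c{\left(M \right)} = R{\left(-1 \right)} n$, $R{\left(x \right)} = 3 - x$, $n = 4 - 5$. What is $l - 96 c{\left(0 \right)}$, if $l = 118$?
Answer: $502$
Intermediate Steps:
$n = -1$
$c{\left(M \right)} = -4$ ($c{\left(M \right)} = \left(3 - -1\right) \left(-1\right) = \left(3 + 1\right) \left(-1\right) = 4 \left(-1\right) = -4$)
$l - 96 c{\left(0 \right)} = 118 - -384 = 118 + 384 = 502$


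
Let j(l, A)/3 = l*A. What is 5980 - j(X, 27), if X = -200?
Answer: 22180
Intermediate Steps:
j(l, A) = 3*A*l (j(l, A) = 3*(l*A) = 3*(A*l) = 3*A*l)
5980 - j(X, 27) = 5980 - 3*27*(-200) = 5980 - 1*(-16200) = 5980 + 16200 = 22180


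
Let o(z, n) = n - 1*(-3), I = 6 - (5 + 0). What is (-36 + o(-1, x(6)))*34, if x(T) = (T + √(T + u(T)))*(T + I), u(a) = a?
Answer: 306 + 476*√3 ≈ 1130.5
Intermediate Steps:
I = 1 (I = 6 - 1*5 = 6 - 5 = 1)
x(T) = (1 + T)*(T + √2*√T) (x(T) = (T + √(T + T))*(T + 1) = (T + √(2*T))*(1 + T) = (T + √2*√T)*(1 + T) = (1 + T)*(T + √2*√T))
o(z, n) = 3 + n (o(z, n) = n + 3 = 3 + n)
(-36 + o(-1, x(6)))*34 = (-36 + (3 + (6 + 6² + √2*√6 + √2*6^(3/2))))*34 = (-36 + (3 + (6 + 36 + 2*√3 + √2*(6*√6))))*34 = (-36 + (3 + (6 + 36 + 2*√3 + 12*√3)))*34 = (-36 + (3 + (42 + 14*√3)))*34 = (-36 + (45 + 14*√3))*34 = (9 + 14*√3)*34 = 306 + 476*√3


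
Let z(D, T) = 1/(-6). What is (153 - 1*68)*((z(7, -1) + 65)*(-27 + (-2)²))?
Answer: -760495/6 ≈ -1.2675e+5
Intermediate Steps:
z(D, T) = -⅙
(153 - 1*68)*((z(7, -1) + 65)*(-27 + (-2)²)) = (153 - 1*68)*((-⅙ + 65)*(-27 + (-2)²)) = (153 - 68)*(389*(-27 + 4)/6) = 85*((389/6)*(-23)) = 85*(-8947/6) = -760495/6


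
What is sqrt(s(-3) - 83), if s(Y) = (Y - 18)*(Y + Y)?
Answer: sqrt(43) ≈ 6.5574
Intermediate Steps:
s(Y) = 2*Y*(-18 + Y) (s(Y) = (-18 + Y)*(2*Y) = 2*Y*(-18 + Y))
sqrt(s(-3) - 83) = sqrt(2*(-3)*(-18 - 3) - 83) = sqrt(2*(-3)*(-21) - 83) = sqrt(126 - 83) = sqrt(43)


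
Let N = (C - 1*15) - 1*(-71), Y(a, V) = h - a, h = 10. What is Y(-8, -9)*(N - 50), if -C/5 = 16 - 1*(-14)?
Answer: -2592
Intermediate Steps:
C = -150 (C = -5*(16 - 1*(-14)) = -5*(16 + 14) = -5*30 = -150)
Y(a, V) = 10 - a
N = -94 (N = (-150 - 1*15) - 1*(-71) = (-150 - 15) + 71 = -165 + 71 = -94)
Y(-8, -9)*(N - 50) = (10 - 1*(-8))*(-94 - 50) = (10 + 8)*(-144) = 18*(-144) = -2592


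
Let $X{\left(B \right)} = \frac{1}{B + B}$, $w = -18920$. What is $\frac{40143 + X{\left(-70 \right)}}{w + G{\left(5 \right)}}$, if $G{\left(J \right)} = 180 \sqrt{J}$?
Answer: $- \frac{2658268987}{1252315400} - \frac{50580171 \sqrt{5}}{2504630800} \approx -2.1678$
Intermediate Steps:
$X{\left(B \right)} = \frac{1}{2 B}$
$\frac{40143 + X{\left(-70 \right)}}{w + G{\left(5 \right)}} = \frac{40143 + \frac{1}{2 \left(-70\right)}}{-18920 + 180 \sqrt{5}} = \frac{40143 + \frac{1}{2} \left(- \frac{1}{70}\right)}{-18920 + 180 \sqrt{5}} = \frac{40143 - \frac{1}{140}}{-18920 + 180 \sqrt{5}} = \frac{5620019}{140 \left(-18920 + 180 \sqrt{5}\right)}$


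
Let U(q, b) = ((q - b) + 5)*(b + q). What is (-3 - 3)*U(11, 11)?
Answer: -660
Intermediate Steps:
U(q, b) = (b + q)*(5 + q - b) (U(q, b) = (5 + q - b)*(b + q) = (b + q)*(5 + q - b))
(-3 - 3)*U(11, 11) = (-3 - 3)*(11² - 1*11² + 5*11 + 5*11) = -6*(121 - 1*121 + 55 + 55) = -6*(121 - 121 + 55 + 55) = -6*110 = -660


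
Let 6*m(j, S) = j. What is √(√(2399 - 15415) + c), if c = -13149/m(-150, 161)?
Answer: √(13149 + 50*I*√3254)/5 ≈ 23.067 + 2.473*I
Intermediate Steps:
m(j, S) = j/6
c = 13149/25 (c = -13149/((⅙)*(-150)) = -13149/(-25) = -13149*(-1/25) = 13149/25 ≈ 525.96)
√(√(2399 - 15415) + c) = √(√(2399 - 15415) + 13149/25) = √(√(-13016) + 13149/25) = √(2*I*√3254 + 13149/25) = √(13149/25 + 2*I*√3254)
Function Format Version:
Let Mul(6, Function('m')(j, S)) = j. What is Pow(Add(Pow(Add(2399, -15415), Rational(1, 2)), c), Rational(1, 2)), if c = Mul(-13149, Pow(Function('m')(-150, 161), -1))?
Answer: Mul(Rational(1, 5), Pow(Add(13149, Mul(50, I, Pow(3254, Rational(1, 2)))), Rational(1, 2))) ≈ Add(23.067, Mul(2.4730, I))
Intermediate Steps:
Function('m')(j, S) = Mul(Rational(1, 6), j)
c = Rational(13149, 25) (c = Mul(-13149, Pow(Mul(Rational(1, 6), -150), -1)) = Mul(-13149, Pow(-25, -1)) = Mul(-13149, Rational(-1, 25)) = Rational(13149, 25) ≈ 525.96)
Pow(Add(Pow(Add(2399, -15415), Rational(1, 2)), c), Rational(1, 2)) = Pow(Add(Pow(Add(2399, -15415), Rational(1, 2)), Rational(13149, 25)), Rational(1, 2)) = Pow(Add(Pow(-13016, Rational(1, 2)), Rational(13149, 25)), Rational(1, 2)) = Pow(Add(Mul(2, I, Pow(3254, Rational(1, 2))), Rational(13149, 25)), Rational(1, 2)) = Pow(Add(Rational(13149, 25), Mul(2, I, Pow(3254, Rational(1, 2)))), Rational(1, 2))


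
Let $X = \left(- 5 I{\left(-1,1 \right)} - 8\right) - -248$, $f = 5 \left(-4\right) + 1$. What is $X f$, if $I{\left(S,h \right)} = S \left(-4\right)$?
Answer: $-4180$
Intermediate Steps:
$f = -19$ ($f = -20 + 1 = -19$)
$I{\left(S,h \right)} = - 4 S$
$X = 220$ ($X = \left(- 5 \left(\left(-4\right) \left(-1\right)\right) - 8\right) - -248 = \left(\left(-5\right) 4 - 8\right) + 248 = \left(-20 - 8\right) + 248 = -28 + 248 = 220$)
$X f = 220 \left(-19\right) = -4180$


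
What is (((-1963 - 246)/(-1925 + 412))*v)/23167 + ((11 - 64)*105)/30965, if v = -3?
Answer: -39053550834/217074998503 ≈ -0.17991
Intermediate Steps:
(((-1963 - 246)/(-1925 + 412))*v)/23167 + ((11 - 64)*105)/30965 = (((-1963 - 246)/(-1925 + 412))*(-3))/23167 + ((11 - 64)*105)/30965 = (-2209/(-1513)*(-3))*(1/23167) - 53*105*(1/30965) = (-2209*(-1/1513)*(-3))*(1/23167) - 5565*1/30965 = ((2209/1513)*(-3))*(1/23167) - 1113/6193 = -6627/1513*1/23167 - 1113/6193 = -6627/35051671 - 1113/6193 = -39053550834/217074998503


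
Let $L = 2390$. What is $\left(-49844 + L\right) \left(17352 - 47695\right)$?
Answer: $1439896722$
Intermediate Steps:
$\left(-49844 + L\right) \left(17352 - 47695\right) = \left(-49844 + 2390\right) \left(17352 - 47695\right) = \left(-47454\right) \left(-30343\right) = 1439896722$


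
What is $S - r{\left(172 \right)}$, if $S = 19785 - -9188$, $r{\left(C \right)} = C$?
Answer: $28801$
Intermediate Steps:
$S = 28973$ ($S = 19785 + 9188 = 28973$)
$S - r{\left(172 \right)} = 28973 - 172 = 28801$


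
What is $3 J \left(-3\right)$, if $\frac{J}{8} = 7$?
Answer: $-504$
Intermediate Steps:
$J = 56$ ($J = 8 \cdot 7 = 56$)
$3 J \left(-3\right) = 3 \cdot 56 \left(-3\right) = 168 \left(-3\right) = -504$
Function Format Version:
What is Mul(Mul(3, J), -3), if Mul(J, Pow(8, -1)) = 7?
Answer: -504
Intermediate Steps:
J = 56 (J = Mul(8, 7) = 56)
Mul(Mul(3, J), -3) = Mul(Mul(3, 56), -3) = Mul(168, -3) = -504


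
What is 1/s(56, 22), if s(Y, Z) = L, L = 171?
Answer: 1/171 ≈ 0.0058480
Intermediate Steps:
s(Y, Z) = 171
1/s(56, 22) = 1/171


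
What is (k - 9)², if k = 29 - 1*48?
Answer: 784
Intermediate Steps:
k = -19 (k = 29 - 48 = -19)
(k - 9)² = (-19 - 9)² = (-28)² = 784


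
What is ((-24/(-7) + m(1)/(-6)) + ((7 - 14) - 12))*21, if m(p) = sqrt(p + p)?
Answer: -327 - 7*sqrt(2)/2 ≈ -331.95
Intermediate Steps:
m(p) = sqrt(2)*sqrt(p) (m(p) = sqrt(2*p) = sqrt(2)*sqrt(p))
((-24/(-7) + m(1)/(-6)) + ((7 - 14) - 12))*21 = ((-24/(-7) + (sqrt(2)*sqrt(1))/(-6)) + ((7 - 14) - 12))*21 = ((-24*(-1/7) + (sqrt(2)*1)*(-1/6)) + (-7 - 12))*21 = ((24/7 + sqrt(2)*(-1/6)) - 19)*21 = ((24/7 - sqrt(2)/6) - 19)*21 = (-109/7 - sqrt(2)/6)*21 = -327 - 7*sqrt(2)/2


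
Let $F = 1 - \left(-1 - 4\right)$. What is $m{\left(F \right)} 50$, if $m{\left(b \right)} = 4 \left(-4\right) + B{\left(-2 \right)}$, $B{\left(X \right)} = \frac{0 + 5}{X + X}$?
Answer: $- \frac{1725}{2} \approx -862.5$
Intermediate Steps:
$F = 6$ ($F = 1 - \left(-1 - 4\right) = 1 - -5 = 1 + 5 = 6$)
$B{\left(X \right)} = \frac{5}{2 X}$
$m{\left(b \right)} = - \frac{69}{4}$ ($m{\left(b \right)} = 4 \left(-4\right) + \frac{5}{2 \left(-2\right)} = -16 + \frac{5}{2} \left(- \frac{1}{2}\right) = -16 - \frac{5}{4} = - \frac{69}{4}$)
$m{\left(F \right)} 50 = \left(- \frac{69}{4}\right) 50 = - \frac{1725}{2}$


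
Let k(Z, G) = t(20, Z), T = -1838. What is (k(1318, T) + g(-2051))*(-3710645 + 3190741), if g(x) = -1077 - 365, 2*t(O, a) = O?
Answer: 744502528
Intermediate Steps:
t(O, a) = O/2
k(Z, G) = 10 (k(Z, G) = (½)*20 = 10)
g(x) = -1442
(k(1318, T) + g(-2051))*(-3710645 + 3190741) = (10 - 1442)*(-3710645 + 3190741) = -1432*(-519904) = 744502528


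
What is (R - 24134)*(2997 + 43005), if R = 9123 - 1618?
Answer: -764967258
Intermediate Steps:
R = 7505
(R - 24134)*(2997 + 43005) = (7505 - 24134)*(2997 + 43005) = -16629*46002 = -764967258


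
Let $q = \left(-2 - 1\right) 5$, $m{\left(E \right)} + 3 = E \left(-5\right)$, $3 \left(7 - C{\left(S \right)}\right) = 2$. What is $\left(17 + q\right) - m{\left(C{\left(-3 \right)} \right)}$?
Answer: $\frac{110}{3} \approx 36.667$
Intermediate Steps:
$C{\left(S \right)} = \frac{19}{3}$ ($C{\left(S \right)} = 7 - \frac{2}{3} = \frac{19}{3}$)
$m{\left(E \right)} = -3 - 5 E$ ($m{\left(E \right)} = -3 + E \left(-5\right) = -3 - 5 E$)
$q = -15$ ($q = \left(-3\right) 5 = -15$)
$\left(17 + q\right) - m{\left(C{\left(-3 \right)} \right)} = \left(17 - 15\right) - \left(-3 - \frac{95}{3}\right) = 2 - \left(-3 - \frac{95}{3}\right) = 2 - - \frac{104}{3} = 2 + \frac{104}{3} = \frac{110}{3}$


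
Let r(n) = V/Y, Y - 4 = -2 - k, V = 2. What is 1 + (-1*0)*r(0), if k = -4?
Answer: 1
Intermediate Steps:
Y = 6 (Y = 4 + (-2 - 1*(-4)) = 4 + (-2 + 4) = 4 + 2 = 6)
r(n) = 1/3 (r(n) = 2/6 = 2*(1/6) = 1/3)
1 + (-1*0)*r(0) = 1 - 1*0*(1/3) = 1 + 0*(1/3) = 1 + 0 = 1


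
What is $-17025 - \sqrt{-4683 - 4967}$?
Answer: $-17025 - 5 i \sqrt{386} \approx -17025.0 - 98.234 i$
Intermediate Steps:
$-17025 - \sqrt{-4683 - 4967} = -17025 - \sqrt{-9650} = -17025 - 5 i \sqrt{386}$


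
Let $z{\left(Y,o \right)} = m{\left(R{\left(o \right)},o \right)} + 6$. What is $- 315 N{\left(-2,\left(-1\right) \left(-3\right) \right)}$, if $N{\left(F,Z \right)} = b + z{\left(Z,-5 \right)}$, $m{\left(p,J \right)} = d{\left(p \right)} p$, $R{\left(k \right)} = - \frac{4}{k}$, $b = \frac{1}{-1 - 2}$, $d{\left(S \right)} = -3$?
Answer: $-1029$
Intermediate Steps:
$b = - \frac{1}{3}$ ($b = \frac{1}{-3} = - \frac{1}{3} \approx -0.33333$)
$m{\left(p,J \right)} = - 3 p$
$z{\left(Y,o \right)} = 6 + \frac{12}{o}$ ($z{\left(Y,o \right)} = - 3 \left(- \frac{4}{o}\right) + 6 = \frac{12}{o} + 6 = 6 + \frac{12}{o}$)
$N{\left(F,Z \right)} = \frac{49}{15}$ ($N{\left(F,Z \right)} = - \frac{1}{3} + \left(6 + \frac{12}{-5}\right) = - \frac{1}{3} + \left(6 + 12 \left(- \frac{1}{5}\right)\right) = - \frac{1}{3} + \left(6 - \frac{12}{5}\right) = - \frac{1}{3} + \frac{18}{5} = \frac{49}{15}$)
$- 315 N{\left(-2,\left(-1\right) \left(-3\right) \right)} = \left(-315\right) \frac{49}{15} = -1029$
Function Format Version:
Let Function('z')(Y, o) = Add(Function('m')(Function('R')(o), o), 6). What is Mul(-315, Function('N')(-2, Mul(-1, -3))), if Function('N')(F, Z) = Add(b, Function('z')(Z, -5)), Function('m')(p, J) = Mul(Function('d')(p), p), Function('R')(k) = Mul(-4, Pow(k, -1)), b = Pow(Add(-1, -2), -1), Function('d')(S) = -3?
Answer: -1029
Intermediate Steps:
b = Rational(-1, 3) (b = Pow(-3, -1) = Rational(-1, 3) ≈ -0.33333)
Function('m')(p, J) = Mul(-3, p)
Function('z')(Y, o) = Add(6, Mul(12, Pow(o, -1))) (Function('z')(Y, o) = Add(Mul(-3, Mul(-4, Pow(o, -1))), 6) = Add(Mul(12, Pow(o, -1)), 6) = Add(6, Mul(12, Pow(o, -1))))
Function('N')(F, Z) = Rational(49, 15) (Function('N')(F, Z) = Add(Rational(-1, 3), Add(6, Mul(12, Pow(-5, -1)))) = Add(Rational(-1, 3), Add(6, Mul(12, Rational(-1, 5)))) = Add(Rational(-1, 3), Add(6, Rational(-12, 5))) = Add(Rational(-1, 3), Rational(18, 5)) = Rational(49, 15))
Mul(-315, Function('N')(-2, Mul(-1, -3))) = Mul(-315, Rational(49, 15)) = -1029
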